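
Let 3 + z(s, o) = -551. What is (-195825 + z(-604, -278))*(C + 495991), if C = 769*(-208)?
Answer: -65991002781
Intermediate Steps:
C = -159952
z(s, o) = -554 (z(s, o) = -3 - 551 = -554)
(-195825 + z(-604, -278))*(C + 495991) = (-195825 - 554)*(-159952 + 495991) = -196379*336039 = -65991002781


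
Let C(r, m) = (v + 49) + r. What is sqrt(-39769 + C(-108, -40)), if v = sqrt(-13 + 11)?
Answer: sqrt(-39828 + I*sqrt(2)) ≈ 0.004 + 199.57*I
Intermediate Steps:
v = I*sqrt(2) (v = sqrt(-2) = I*sqrt(2) ≈ 1.4142*I)
C(r, m) = 49 + r + I*sqrt(2) (C(r, m) = (I*sqrt(2) + 49) + r = (49 + I*sqrt(2)) + r = 49 + r + I*sqrt(2))
sqrt(-39769 + C(-108, -40)) = sqrt(-39769 + (49 - 108 + I*sqrt(2))) = sqrt(-39769 + (-59 + I*sqrt(2))) = sqrt(-39828 + I*sqrt(2))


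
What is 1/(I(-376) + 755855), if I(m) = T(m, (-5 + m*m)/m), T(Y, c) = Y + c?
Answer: 376/283918733 ≈ 1.3243e-6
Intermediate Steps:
I(m) = m + (-5 + m²)/m (I(m) = m + (-5 + m*m)/m = m + (-5 + m²)/m)
1/(I(-376) + 755855) = 1/((-5/(-376) + 2*(-376)) + 755855) = 1/((-5*(-1/376) - 752) + 755855) = 1/((5/376 - 752) + 755855) = 1/(-282747/376 + 755855) = 1/(283918733/376) = 376/283918733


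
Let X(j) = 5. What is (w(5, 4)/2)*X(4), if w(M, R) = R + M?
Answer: 45/2 ≈ 22.500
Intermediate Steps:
w(M, R) = M + R
(w(5, 4)/2)*X(4) = ((5 + 4)/2)*5 = ((½)*9)*5 = (9/2)*5 = 45/2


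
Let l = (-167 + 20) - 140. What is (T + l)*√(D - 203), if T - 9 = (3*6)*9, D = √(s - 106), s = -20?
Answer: -116*√(-203 + 3*I*√14) ≈ -45.677 - 1653.4*I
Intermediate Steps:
D = 3*I*√14 (D = √(-20 - 106) = √(-126) = 3*I*√14 ≈ 11.225*I)
l = -287 (l = -147 - 140 = -287)
T = 171 (T = 9 + (3*6)*9 = 9 + 18*9 = 9 + 162 = 171)
(T + l)*√(D - 203) = (171 - 287)*√(3*I*√14 - 203) = -116*√(-203 + 3*I*√14)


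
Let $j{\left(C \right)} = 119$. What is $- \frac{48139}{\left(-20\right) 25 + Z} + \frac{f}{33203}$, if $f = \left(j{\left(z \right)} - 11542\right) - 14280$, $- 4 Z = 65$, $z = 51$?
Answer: $\frac{905765739}{9794885} \approx 92.473$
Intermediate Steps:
$Z = - \frac{65}{4}$ ($Z = \left(- \frac{1}{4}\right) 65 = - \frac{65}{4} \approx -16.25$)
$f = -25703$ ($f = \left(119 - 11542\right) - 14280 = -11423 - 14280 = -25703$)
$- \frac{48139}{\left(-20\right) 25 + Z} + \frac{f}{33203} = - \frac{48139}{\left(-20\right) 25 - \frac{65}{4}} - \frac{25703}{33203} = - \frac{48139}{-500 - \frac{65}{4}} - \frac{25703}{33203} = - \frac{48139}{- \frac{2065}{4}} - \frac{25703}{33203} = \left(-48139\right) \left(- \frac{4}{2065}\right) - \frac{25703}{33203} = \frac{27508}{295} - \frac{25703}{33203} = \frac{905765739}{9794885}$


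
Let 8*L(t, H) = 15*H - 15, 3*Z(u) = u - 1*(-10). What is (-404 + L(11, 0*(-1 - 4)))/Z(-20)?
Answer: 9741/80 ≈ 121.76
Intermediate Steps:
Z(u) = 10/3 + u/3 (Z(u) = (u - 1*(-10))/3 = (u + 10)/3 = (10 + u)/3 = 10/3 + u/3)
L(t, H) = -15/8 + 15*H/8 (L(t, H) = (15*H - 15)/8 = (-15 + 15*H)/8 = -15/8 + 15*H/8)
(-404 + L(11, 0*(-1 - 4)))/Z(-20) = (-404 + (-15/8 + 15*(0*(-1 - 4))/8))/(10/3 + (1/3)*(-20)) = (-404 + (-15/8 + 15*(0*(-5))/8))/(10/3 - 20/3) = (-404 + (-15/8 + (15/8)*0))/(-10/3) = (-404 + (-15/8 + 0))*(-3/10) = (-404 - 15/8)*(-3/10) = -3247/8*(-3/10) = 9741/80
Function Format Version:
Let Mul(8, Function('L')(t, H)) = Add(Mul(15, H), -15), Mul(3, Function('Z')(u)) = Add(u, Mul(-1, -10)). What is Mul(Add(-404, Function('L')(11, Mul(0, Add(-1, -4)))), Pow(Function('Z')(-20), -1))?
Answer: Rational(9741, 80) ≈ 121.76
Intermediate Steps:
Function('Z')(u) = Add(Rational(10, 3), Mul(Rational(1, 3), u)) (Function('Z')(u) = Mul(Rational(1, 3), Add(u, Mul(-1, -10))) = Mul(Rational(1, 3), Add(u, 10)) = Mul(Rational(1, 3), Add(10, u)) = Add(Rational(10, 3), Mul(Rational(1, 3), u)))
Function('L')(t, H) = Add(Rational(-15, 8), Mul(Rational(15, 8), H)) (Function('L')(t, H) = Mul(Rational(1, 8), Add(Mul(15, H), -15)) = Mul(Rational(1, 8), Add(-15, Mul(15, H))) = Add(Rational(-15, 8), Mul(Rational(15, 8), H)))
Mul(Add(-404, Function('L')(11, Mul(0, Add(-1, -4)))), Pow(Function('Z')(-20), -1)) = Mul(Add(-404, Add(Rational(-15, 8), Mul(Rational(15, 8), Mul(0, Add(-1, -4))))), Pow(Add(Rational(10, 3), Mul(Rational(1, 3), -20)), -1)) = Mul(Add(-404, Add(Rational(-15, 8), Mul(Rational(15, 8), Mul(0, -5)))), Pow(Add(Rational(10, 3), Rational(-20, 3)), -1)) = Mul(Add(-404, Add(Rational(-15, 8), Mul(Rational(15, 8), 0))), Pow(Rational(-10, 3), -1)) = Mul(Add(-404, Add(Rational(-15, 8), 0)), Rational(-3, 10)) = Mul(Add(-404, Rational(-15, 8)), Rational(-3, 10)) = Mul(Rational(-3247, 8), Rational(-3, 10)) = Rational(9741, 80)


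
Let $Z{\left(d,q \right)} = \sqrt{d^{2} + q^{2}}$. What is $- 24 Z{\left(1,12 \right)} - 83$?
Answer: $-83 - 24 \sqrt{145} \approx -372.0$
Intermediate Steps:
$- 24 Z{\left(1,12 \right)} - 83 = - 24 \sqrt{1^{2} + 12^{2}} - 83 = - 24 \sqrt{1 + 144} - 83 = - 24 \sqrt{145} - 83 = -83 - 24 \sqrt{145}$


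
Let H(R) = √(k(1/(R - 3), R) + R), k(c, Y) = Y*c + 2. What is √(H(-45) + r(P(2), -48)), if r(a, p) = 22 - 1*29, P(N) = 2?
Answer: √(-28 + I*√673)/2 ≈ 1.1275 + 2.876*I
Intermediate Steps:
k(c, Y) = 2 + Y*c
r(a, p) = -7 (r(a, p) = 22 - 29 = -7)
H(R) = √(2 + R + R/(-3 + R)) (H(R) = √((2 + R/(R - 3)) + R) = √((2 + R/(-3 + R)) + R) = √(2 + R + R/(-3 + R)))
√(H(-45) + r(P(2), -48)) = √(√((-6 + (-45)²)/(-3 - 45)) - 7) = √(√((-6 + 2025)/(-48)) - 7) = √(√(-1/48*2019) - 7) = √(√(-673/16) - 7) = √(I*√673/4 - 7) = √(-7 + I*√673/4)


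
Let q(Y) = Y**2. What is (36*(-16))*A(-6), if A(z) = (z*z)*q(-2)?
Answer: -82944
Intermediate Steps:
A(z) = 4*z**2 (A(z) = (z*z)*(-2)**2 = z**2*4 = 4*z**2)
(36*(-16))*A(-6) = (36*(-16))*(4*(-6)**2) = -2304*36 = -576*144 = -82944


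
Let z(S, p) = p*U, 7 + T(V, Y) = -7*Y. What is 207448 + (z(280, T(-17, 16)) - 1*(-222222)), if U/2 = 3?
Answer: 428956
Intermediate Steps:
U = 6 (U = 2*3 = 6)
T(V, Y) = -7 - 7*Y
z(S, p) = 6*p (z(S, p) = p*6 = 6*p)
207448 + (z(280, T(-17, 16)) - 1*(-222222)) = 207448 + (6*(-7 - 7*16) - 1*(-222222)) = 207448 + (6*(-7 - 112) + 222222) = 207448 + (6*(-119) + 222222) = 207448 + (-714 + 222222) = 207448 + 221508 = 428956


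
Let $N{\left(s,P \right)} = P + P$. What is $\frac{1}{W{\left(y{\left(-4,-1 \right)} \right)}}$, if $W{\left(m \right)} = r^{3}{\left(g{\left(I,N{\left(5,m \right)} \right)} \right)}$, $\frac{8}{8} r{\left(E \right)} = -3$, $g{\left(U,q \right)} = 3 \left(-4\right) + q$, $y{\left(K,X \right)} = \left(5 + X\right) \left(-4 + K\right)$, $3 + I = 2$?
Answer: $- \frac{1}{27} \approx -0.037037$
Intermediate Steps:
$I = -1$ ($I = -3 + 2 = -1$)
$N{\left(s,P \right)} = 2 P$
$y{\left(K,X \right)} = \left(-4 + K\right) \left(5 + X\right)$
$g{\left(U,q \right)} = -12 + q$
$r{\left(E \right)} = -3$
$W{\left(m \right)} = -27$ ($W{\left(m \right)} = \left(-3\right)^{3} = -27$)
$\frac{1}{W{\left(y{\left(-4,-1 \right)} \right)}} = \frac{1}{-27} = - \frac{1}{27}$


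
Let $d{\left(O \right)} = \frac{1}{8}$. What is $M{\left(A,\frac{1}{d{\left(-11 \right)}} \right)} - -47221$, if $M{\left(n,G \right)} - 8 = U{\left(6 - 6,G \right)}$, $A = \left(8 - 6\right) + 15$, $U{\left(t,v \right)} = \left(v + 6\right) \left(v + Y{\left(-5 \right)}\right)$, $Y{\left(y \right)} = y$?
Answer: $47271$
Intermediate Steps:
$d{\left(O \right)} = \frac{1}{8}$
$U{\left(t,v \right)} = \left(-5 + v\right) \left(6 + v\right)$ ($U{\left(t,v \right)} = \left(v + 6\right) \left(v - 5\right) = \left(6 + v\right) \left(-5 + v\right) = \left(-5 + v\right) \left(6 + v\right)$)
$A = 17$ ($A = 2 + 15 = 17$)
$M{\left(n,G \right)} = -22 + G + G^{2}$ ($M{\left(n,G \right)} = 8 + \left(-30 + G + G^{2}\right) = -22 + G + G^{2}$)
$M{\left(A,\frac{1}{d{\left(-11 \right)}} \right)} - -47221 = \left(-22 + \frac{1}{\frac{1}{8}} + \left(\frac{1}{\frac{1}{8}}\right)^{2}\right) - -47221 = \left(-22 + 8 + 8^{2}\right) + 47221 = \left(-22 + 8 + 64\right) + 47221 = 50 + 47221 = 47271$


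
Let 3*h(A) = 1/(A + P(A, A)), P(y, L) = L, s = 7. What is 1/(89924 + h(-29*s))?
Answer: 1218/109527431 ≈ 1.1121e-5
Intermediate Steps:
h(A) = 1/(6*A) (h(A) = 1/(3*(A + A)) = 1/(3*((2*A))) = (1/(2*A))/3 = 1/(6*A))
1/(89924 + h(-29*s)) = 1/(89924 + 1/(6*((-29*7)))) = 1/(89924 + (⅙)/(-203)) = 1/(89924 + (⅙)*(-1/203)) = 1/(89924 - 1/1218) = 1/(109527431/1218) = 1218/109527431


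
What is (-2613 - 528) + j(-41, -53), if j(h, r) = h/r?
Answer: -166432/53 ≈ -3140.2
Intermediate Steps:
(-2613 - 528) + j(-41, -53) = (-2613 - 528) - 41/(-53) = -3141 - 41*(-1/53) = -3141 + 41/53 = -166432/53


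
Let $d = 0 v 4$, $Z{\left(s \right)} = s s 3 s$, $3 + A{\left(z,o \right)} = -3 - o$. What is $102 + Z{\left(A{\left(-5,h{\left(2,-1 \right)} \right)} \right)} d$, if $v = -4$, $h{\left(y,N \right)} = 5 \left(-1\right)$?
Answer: $102$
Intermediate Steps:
$h{\left(y,N \right)} = -5$
$A{\left(z,o \right)} = -6 - o$ ($A{\left(z,o \right)} = -3 - \left(3 + o\right) = -6 - o$)
$Z{\left(s \right)} = 3 s^{3}$ ($Z{\left(s \right)} = s^{2} \cdot 3 s = 3 s^{2} s = 3 s^{3}$)
$d = 0$ ($d = 0 \left(-4\right) 4 = 0 \cdot 4 = 0$)
$102 + Z{\left(A{\left(-5,h{\left(2,-1 \right)} \right)} \right)} d = 102 + 3 \left(-6 - -5\right)^{3} \cdot 0 = 102 + 3 \left(-6 + 5\right)^{3} \cdot 0 = 102 + 3 \left(-1\right)^{3} \cdot 0 = 102 + 3 \left(-1\right) 0 = 102 - 0 = 102 + 0 = 102$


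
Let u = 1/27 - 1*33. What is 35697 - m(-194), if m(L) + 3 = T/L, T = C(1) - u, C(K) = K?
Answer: 186997517/5238 ≈ 35700.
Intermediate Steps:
u = -890/27 (u = 1/27 - 33 = -890/27 ≈ -32.963)
T = 917/27 (T = 1 - 1*(-890/27) = 1 + 890/27 = 917/27 ≈ 33.963)
m(L) = -3 + 917/(27*L)
35697 - m(-194) = 35697 - (-3 + (917/27)/(-194)) = 35697 - (-3 + (917/27)*(-1/194)) = 35697 - (-3 - 917/5238) = 35697 - 1*(-16631/5238) = 35697 + 16631/5238 = 186997517/5238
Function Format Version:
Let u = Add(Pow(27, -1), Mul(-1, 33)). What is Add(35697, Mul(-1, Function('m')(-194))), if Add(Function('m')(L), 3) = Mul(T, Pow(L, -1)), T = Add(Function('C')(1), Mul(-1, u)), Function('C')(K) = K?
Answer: Rational(186997517, 5238) ≈ 35700.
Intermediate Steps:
u = Rational(-890, 27) (u = Add(Rational(1, 27), -33) = Rational(-890, 27) ≈ -32.963)
T = Rational(917, 27) (T = Add(1, Mul(-1, Rational(-890, 27))) = Add(1, Rational(890, 27)) = Rational(917, 27) ≈ 33.963)
Function('m')(L) = Add(-3, Mul(Rational(917, 27), Pow(L, -1)))
Add(35697, Mul(-1, Function('m')(-194))) = Add(35697, Mul(-1, Add(-3, Mul(Rational(917, 27), Pow(-194, -1))))) = Add(35697, Mul(-1, Add(-3, Mul(Rational(917, 27), Rational(-1, 194))))) = Add(35697, Mul(-1, Add(-3, Rational(-917, 5238)))) = Add(35697, Mul(-1, Rational(-16631, 5238))) = Add(35697, Rational(16631, 5238)) = Rational(186997517, 5238)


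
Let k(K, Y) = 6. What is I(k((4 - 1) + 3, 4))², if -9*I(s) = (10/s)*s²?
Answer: 400/9 ≈ 44.444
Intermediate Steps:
I(s) = -10*s/9 (I(s) = -10/s*s²/9 = -10*s/9)
I(k((4 - 1) + 3, 4))² = (-10/9*6)² = (-20/3)² = 400/9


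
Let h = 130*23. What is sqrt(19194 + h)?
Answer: 2*sqrt(5546) ≈ 148.94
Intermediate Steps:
h = 2990
sqrt(19194 + h) = sqrt(19194 + 2990) = sqrt(22184) = 2*sqrt(5546)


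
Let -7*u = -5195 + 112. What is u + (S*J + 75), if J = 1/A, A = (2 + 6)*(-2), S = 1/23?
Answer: 2063737/2576 ≈ 801.14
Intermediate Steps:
S = 1/23 ≈ 0.043478
A = -16 (A = 8*(-2) = -16)
u = 5083/7 (u = -(-5195 + 112)/7 = -⅐*(-5083) = 5083/7 ≈ 726.14)
J = -1/16 (J = 1/(-16) = -1/16 ≈ -0.062500)
u + (S*J + 75) = 5083/7 + ((1/23)*(-1/16) + 75) = 5083/7 + (-1/368 + 75) = 5083/7 + 27599/368 = 2063737/2576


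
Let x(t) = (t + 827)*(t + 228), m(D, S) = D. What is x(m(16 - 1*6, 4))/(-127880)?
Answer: -99603/63940 ≈ -1.5578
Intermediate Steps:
x(t) = (228 + t)*(827 + t) (x(t) = (827 + t)*(228 + t) = (228 + t)*(827 + t))
x(m(16 - 1*6, 4))/(-127880) = (188556 + (16 - 1*6)² + 1055*(16 - 1*6))/(-127880) = (188556 + (16 - 6)² + 1055*(16 - 6))*(-1/127880) = (188556 + 10² + 1055*10)*(-1/127880) = (188556 + 100 + 10550)*(-1/127880) = 199206*(-1/127880) = -99603/63940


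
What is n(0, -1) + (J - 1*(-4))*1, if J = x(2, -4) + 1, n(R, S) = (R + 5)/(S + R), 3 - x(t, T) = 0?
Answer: 3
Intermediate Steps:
x(t, T) = 3 (x(t, T) = 3 - 1*0 = 3 + 0 = 3)
n(R, S) = (5 + R)/(R + S)
J = 4 (J = 3 + 1 = 4)
n(0, -1) + (J - 1*(-4))*1 = (5 + 0)/(0 - 1) + (4 - 1*(-4))*1 = 5/(-1) + (4 + 4)*1 = -1*5 + 8*1 = -5 + 8 = 3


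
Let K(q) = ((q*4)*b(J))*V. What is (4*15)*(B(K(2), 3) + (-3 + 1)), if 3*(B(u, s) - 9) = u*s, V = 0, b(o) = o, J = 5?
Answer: 420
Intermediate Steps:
K(q) = 0 (K(q) = ((q*4)*5)*0 = ((4*q)*5)*0 = (20*q)*0 = 0)
B(u, s) = 9 + s*u/3 (B(u, s) = 9 + (u*s)/3 = 9 + (s*u)/3 = 9 + s*u/3)
(4*15)*(B(K(2), 3) + (-3 + 1)) = (4*15)*((9 + (⅓)*3*0) + (-3 + 1)) = 60*((9 + 0) - 2) = 60*(9 - 2) = 60*7 = 420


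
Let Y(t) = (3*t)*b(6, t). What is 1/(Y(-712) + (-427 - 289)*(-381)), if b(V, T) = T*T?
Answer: -1/1082559588 ≈ -9.2374e-10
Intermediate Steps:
b(V, T) = T²
Y(t) = 3*t³ (Y(t) = (3*t)*t² = 3*t³)
1/(Y(-712) + (-427 - 289)*(-381)) = 1/(3*(-712)³ + (-427 - 289)*(-381)) = 1/(3*(-360944128) - 716*(-381)) = 1/(-1082832384 + 272796) = 1/(-1082559588) = -1/1082559588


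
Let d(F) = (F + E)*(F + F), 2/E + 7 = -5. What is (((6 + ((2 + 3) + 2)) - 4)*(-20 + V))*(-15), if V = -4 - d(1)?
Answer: 3465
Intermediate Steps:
E = -1/6 (E = 2/(-7 - 5) = 2/(-12) = 2*(-1/12) = -1/6 ≈ -0.16667)
d(F) = 2*F*(-1/6 + F) (d(F) = (F - 1/6)*(F + F) = (-1/6 + F)*(2*F) = 2*F*(-1/6 + F))
V = -17/3 (V = -4 - (-1 + 6*1)/3 = -4 - (-1 + 6)/3 = -4 - 5/3 = -17/3 ≈ -5.6667)
(((6 + ((2 + 3) + 2)) - 4)*(-20 + V))*(-15) = (((6 + ((2 + 3) + 2)) - 4)*(-20 - 17/3))*(-15) = (((6 + (5 + 2)) - 4)*(-77/3))*(-15) = (((6 + 7) - 4)*(-77/3))*(-15) = ((13 - 4)*(-77/3))*(-15) = (9*(-77/3))*(-15) = -231*(-15) = 3465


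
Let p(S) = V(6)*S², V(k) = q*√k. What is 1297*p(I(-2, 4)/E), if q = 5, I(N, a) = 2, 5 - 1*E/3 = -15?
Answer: 1297*√6/180 ≈ 17.650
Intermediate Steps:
E = 60 (E = 15 - 3*(-15) = 15 + 45 = 60)
V(k) = 5*√k
p(S) = 5*√6*S² (p(S) = (5*√6)*S² = 5*√6*S²)
1297*p(I(-2, 4)/E) = 1297*(5*√6*(2/60)²) = 1297*(5*√6*(2*(1/60))²) = 1297*(5*√6*(1/30)²) = 1297*(5*√6*(1/900)) = 1297*(√6/180) = 1297*√6/180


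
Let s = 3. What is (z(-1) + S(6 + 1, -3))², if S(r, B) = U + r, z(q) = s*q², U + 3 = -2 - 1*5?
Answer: 0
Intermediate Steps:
U = -10 (U = -3 + (-2 - 1*5) = -3 + (-2 - 5) = -3 - 7 = -10)
z(q) = 3*q²
S(r, B) = -10 + r
(z(-1) + S(6 + 1, -3))² = (3*(-1)² + (-10 + (6 + 1)))² = (3*1 + (-10 + 7))² = (3 - 3)² = 0² = 0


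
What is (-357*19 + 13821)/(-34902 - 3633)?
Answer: -2346/12845 ≈ -0.18264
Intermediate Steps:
(-357*19 + 13821)/(-34902 - 3633) = (-6783 + 13821)/(-38535) = 7038*(-1/38535) = -2346/12845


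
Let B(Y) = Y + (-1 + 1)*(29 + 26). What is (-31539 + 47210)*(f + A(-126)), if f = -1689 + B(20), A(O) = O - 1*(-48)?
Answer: -27377237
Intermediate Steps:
B(Y) = Y (B(Y) = Y + 0*55 = Y + 0 = Y)
A(O) = 48 + O (A(O) = O + 48 = 48 + O)
f = -1669 (f = -1689 + 20 = -1669)
(-31539 + 47210)*(f + A(-126)) = (-31539 + 47210)*(-1669 + (48 - 126)) = 15671*(-1669 - 78) = 15671*(-1747) = -27377237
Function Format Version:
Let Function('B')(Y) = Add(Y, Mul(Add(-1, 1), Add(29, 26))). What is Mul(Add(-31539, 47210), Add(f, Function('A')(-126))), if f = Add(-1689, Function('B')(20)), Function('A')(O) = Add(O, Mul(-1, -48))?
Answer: -27377237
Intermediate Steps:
Function('B')(Y) = Y (Function('B')(Y) = Add(Y, Mul(0, 55)) = Add(Y, 0) = Y)
Function('A')(O) = Add(48, O) (Function('A')(O) = Add(O, 48) = Add(48, O))
f = -1669 (f = Add(-1689, 20) = -1669)
Mul(Add(-31539, 47210), Add(f, Function('A')(-126))) = Mul(Add(-31539, 47210), Add(-1669, Add(48, -126))) = Mul(15671, Add(-1669, -78)) = Mul(15671, -1747) = -27377237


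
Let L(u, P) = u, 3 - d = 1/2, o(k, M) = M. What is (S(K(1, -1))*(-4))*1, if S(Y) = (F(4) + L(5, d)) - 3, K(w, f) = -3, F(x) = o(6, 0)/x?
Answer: -8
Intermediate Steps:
d = 5/2 (d = 3 - 1/2 = 3 - 1*½ = 3 - ½ = 5/2 ≈ 2.5000)
F(x) = 0 (F(x) = 0/x = 0)
S(Y) = 2 (S(Y) = (0 + 5) - 3 = 5 - 3 = 2)
(S(K(1, -1))*(-4))*1 = (2*(-4))*1 = -8*1 = -8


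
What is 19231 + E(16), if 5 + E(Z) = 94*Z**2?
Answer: 43290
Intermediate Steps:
E(Z) = -5 + 94*Z**2
19231 + E(16) = 19231 + (-5 + 94*16**2) = 19231 + (-5 + 94*256) = 19231 + (-5 + 24064) = 19231 + 24059 = 43290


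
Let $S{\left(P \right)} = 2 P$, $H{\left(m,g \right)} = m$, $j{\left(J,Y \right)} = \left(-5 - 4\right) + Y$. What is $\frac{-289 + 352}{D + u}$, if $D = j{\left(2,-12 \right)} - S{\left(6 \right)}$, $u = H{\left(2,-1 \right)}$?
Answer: $- \frac{63}{31} \approx -2.0323$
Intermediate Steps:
$j{\left(J,Y \right)} = -9 + Y$
$u = 2$
$D = -33$ ($D = \left(-9 - 12\right) - 2 \cdot 6 = -21 - 12 = -33$)
$\frac{-289 + 352}{D + u} = \frac{-289 + 352}{-33 + 2} = \frac{63}{-31} = 63 \left(- \frac{1}{31}\right) = - \frac{63}{31}$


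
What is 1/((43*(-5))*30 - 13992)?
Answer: -1/20442 ≈ -4.8919e-5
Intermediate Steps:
1/((43*(-5))*30 - 13992) = 1/(-215*30 - 13992) = 1/(-6450 - 13992) = 1/(-20442) = -1/20442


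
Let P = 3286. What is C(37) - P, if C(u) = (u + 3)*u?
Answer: -1806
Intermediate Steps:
C(u) = u*(3 + u) (C(u) = (3 + u)*u = u*(3 + u))
C(37) - P = 37*(3 + 37) - 1*3286 = 37*40 - 3286 = 1480 - 3286 = -1806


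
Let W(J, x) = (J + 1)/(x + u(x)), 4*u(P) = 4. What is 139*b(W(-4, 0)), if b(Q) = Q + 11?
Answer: 1112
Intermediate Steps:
u(P) = 1 (u(P) = (¼)*4 = 1)
W(J, x) = (1 + J)/(1 + x) (W(J, x) = (J + 1)/(x + 1) = (1 + J)/(1 + x))
b(Q) = 11 + Q
139*b(W(-4, 0)) = 139*(11 + (1 - 4)/(1 + 0)) = 139*(11 - 3/1) = 139*(11 + 1*(-3)) = 139*(11 - 3) = 139*8 = 1112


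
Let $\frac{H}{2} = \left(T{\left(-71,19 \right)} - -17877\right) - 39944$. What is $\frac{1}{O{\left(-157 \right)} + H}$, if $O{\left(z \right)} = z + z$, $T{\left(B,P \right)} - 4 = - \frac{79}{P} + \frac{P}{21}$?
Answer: $- \frac{399}{17734156} \approx -2.2499 \cdot 10^{-5}$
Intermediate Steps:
$T{\left(B,P \right)} = 4 - \frac{79}{P} + \frac{P}{21}$ ($T{\left(B,P \right)} = 4 + \left(- \frac{79}{P} + \frac{P}{21}\right) = 4 - \frac{79}{P} + \frac{P}{21}$)
$O{\left(z \right)} = 2 z$
$H = - \frac{17608870}{399}$ ($H = 2 \left(\left(\left(4 - \frac{79}{19} + \frac{1}{21} \cdot 19\right) - -17877\right) - 39944\right) = 2 \left(\left(\left(4 - \frac{79}{19} + \frac{19}{21}\right) + 17877\right) - 39944\right) = 2 \left(\left(\frac{298}{399} + 17877\right) - 39944\right) = 2 \left(\frac{7133221}{399} - 39944\right) = 2 \left(- \frac{8804435}{399}\right) = - \frac{17608870}{399} \approx -44133.0$)
$\frac{1}{O{\left(-157 \right)} + H} = \frac{1}{2 \left(-157\right) - \frac{17608870}{399}} = \frac{1}{-314 - \frac{17608870}{399}} = \frac{1}{- \frac{17734156}{399}} = - \frac{399}{17734156}$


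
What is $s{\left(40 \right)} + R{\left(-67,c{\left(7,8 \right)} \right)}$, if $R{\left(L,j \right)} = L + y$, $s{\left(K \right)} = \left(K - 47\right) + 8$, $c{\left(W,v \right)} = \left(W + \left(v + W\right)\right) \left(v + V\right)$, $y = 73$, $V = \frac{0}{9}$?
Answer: $7$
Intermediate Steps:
$V = 0$ ($V = 0 \cdot \frac{1}{9} = 0$)
$c{\left(W,v \right)} = v \left(v + 2 W\right)$ ($c{\left(W,v \right)} = \left(W + \left(v + W\right)\right) \left(v + 0\right) = \left(W + \left(W + v\right)\right) v = \left(v + 2 W\right) v = v \left(v + 2 W\right)$)
$s{\left(K \right)} = -39 + K$ ($s{\left(K \right)} = \left(-47 + K\right) + 8 = -39 + K$)
$R{\left(L,j \right)} = 73 + L$ ($R{\left(L,j \right)} = L + 73 = 73 + L$)
$s{\left(40 \right)} + R{\left(-67,c{\left(7,8 \right)} \right)} = \left(-39 + 40\right) + \left(73 - 67\right) = 1 + 6 = 7$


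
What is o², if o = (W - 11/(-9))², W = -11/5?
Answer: 3748096/4100625 ≈ 0.91403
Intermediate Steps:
W = -11/5 (W = -11*⅕ = -11/5 ≈ -2.2000)
o = 1936/2025 (o = (-11/5 - 11/(-9))² = (-11/5 - 11*(-⅑))² = (-11/5 + 11/9)² = (-44/45)² = 1936/2025 ≈ 0.95605)
o² = (1936/2025)² = 3748096/4100625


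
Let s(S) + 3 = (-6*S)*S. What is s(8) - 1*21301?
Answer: -21688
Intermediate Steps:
s(S) = -3 - 6*S**2 (s(S) = -3 + (-6*S)*S = -3 - 6*S**2)
s(8) - 1*21301 = (-3 - 6*8**2) - 1*21301 = (-3 - 6*64) - 21301 = (-3 - 384) - 21301 = -387 - 21301 = -21688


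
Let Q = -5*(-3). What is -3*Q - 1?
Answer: -46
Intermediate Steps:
Q = 15
-3*Q - 1 = -3*15 - 1 = -45 - 1 = -46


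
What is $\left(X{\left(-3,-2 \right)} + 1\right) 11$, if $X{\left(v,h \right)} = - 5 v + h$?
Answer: $154$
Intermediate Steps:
$X{\left(v,h \right)} = h - 5 v$
$\left(X{\left(-3,-2 \right)} + 1\right) 11 = \left(\left(-2 - -15\right) + 1\right) 11 = \left(\left(-2 + 15\right) + 1\right) 11 = \left(13 + 1\right) 11 = 14 \cdot 11 = 154$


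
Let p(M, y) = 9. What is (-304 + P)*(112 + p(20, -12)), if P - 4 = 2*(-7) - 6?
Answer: -38720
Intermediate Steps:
P = -16 (P = 4 + (2*(-7) - 6) = 4 + (-14 - 6) = 4 - 20 = -16)
(-304 + P)*(112 + p(20, -12)) = (-304 - 16)*(112 + 9) = -320*121 = -38720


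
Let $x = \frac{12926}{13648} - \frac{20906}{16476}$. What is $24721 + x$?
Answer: $\frac{694850207837}{28108056} \approx 24721.0$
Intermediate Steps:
$x = - \frac{9044539}{28108056}$ ($x = 12926 \cdot \frac{1}{13648} - \frac{10453}{8238} = \frac{6463}{6824} - \frac{10453}{8238} = - \frac{9044539}{28108056} \approx -0.32178$)
$24721 + x = 24721 - \frac{9044539}{28108056} = \frac{694850207837}{28108056}$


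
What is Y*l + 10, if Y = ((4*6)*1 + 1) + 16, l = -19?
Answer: -769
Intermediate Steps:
Y = 41 (Y = (24*1 + 1) + 16 = (24 + 1) + 16 = 25 + 16 = 41)
Y*l + 10 = 41*(-19) + 10 = -779 + 10 = -769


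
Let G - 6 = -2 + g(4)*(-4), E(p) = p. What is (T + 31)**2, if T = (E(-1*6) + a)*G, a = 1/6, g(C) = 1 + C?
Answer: 139129/9 ≈ 15459.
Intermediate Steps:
a = 1/6 ≈ 0.16667
G = -16 (G = 6 + (-2 + (1 + 4)*(-4)) = 6 + (-2 + 5*(-4)) = 6 + (-2 - 20) = 6 - 22 = -16)
T = 280/3 (T = (-1*6 + 1/6)*(-16) = (-6 + 1/6)*(-16) = -35/6*(-16) = 280/3 ≈ 93.333)
(T + 31)**2 = (280/3 + 31)**2 = (373/3)**2 = 139129/9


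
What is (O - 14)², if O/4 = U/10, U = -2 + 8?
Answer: 3364/25 ≈ 134.56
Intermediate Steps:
U = 6
O = 12/5 (O = 4*(6/10) = 4*(6*(⅒)) = 4*(⅗) = 12/5 ≈ 2.4000)
(O - 14)² = (12/5 - 14)² = (-58/5)² = 3364/25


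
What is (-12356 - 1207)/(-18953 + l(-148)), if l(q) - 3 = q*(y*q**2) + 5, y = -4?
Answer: -13563/12948223 ≈ -0.0010475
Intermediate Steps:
l(q) = 8 - 4*q**3 (l(q) = 3 + (q*(-4*q**2) + 5) = 3 + (-4*q**3 + 5) = 3 + (5 - 4*q**3) = 8 - 4*q**3)
(-12356 - 1207)/(-18953 + l(-148)) = (-12356 - 1207)/(-18953 + (8 - 4*(-148)**3)) = -13563/(-18953 + (8 - 4*(-3241792))) = -13563/(-18953 + (8 + 12967168)) = -13563/(-18953 + 12967176) = -13563/12948223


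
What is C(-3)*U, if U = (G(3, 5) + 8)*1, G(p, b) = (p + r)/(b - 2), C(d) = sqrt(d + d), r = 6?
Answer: 11*I*sqrt(6) ≈ 26.944*I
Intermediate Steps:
C(d) = sqrt(2)*sqrt(d) (C(d) = sqrt(2*d) = sqrt(2)*sqrt(d))
G(p, b) = (6 + p)/(-2 + b) (G(p, b) = (p + 6)/(b - 2) = (6 + p)/(-2 + b))
U = 11 (U = ((6 + 3)/(-2 + 5) + 8)*1 = (9/3 + 8)*1 = ((1/3)*9 + 8)*1 = (3 + 8)*1 = 11*1 = 11)
C(-3)*U = (sqrt(2)*sqrt(-3))*11 = (sqrt(2)*(I*sqrt(3)))*11 = (I*sqrt(6))*11 = 11*I*sqrt(6)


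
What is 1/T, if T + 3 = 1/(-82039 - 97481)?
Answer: -179520/538561 ≈ -0.33333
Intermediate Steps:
T = -538561/179520 (T = -3 + 1/(-82039 - 97481) = -3 + 1/(-179520) = -3 - 1/179520 = -538561/179520 ≈ -3.0000)
1/T = 1/(-538561/179520) = -179520/538561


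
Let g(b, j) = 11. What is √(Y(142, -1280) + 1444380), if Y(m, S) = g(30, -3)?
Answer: √1444391 ≈ 1201.8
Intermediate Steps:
Y(m, S) = 11
√(Y(142, -1280) + 1444380) = √(11 + 1444380) = √1444391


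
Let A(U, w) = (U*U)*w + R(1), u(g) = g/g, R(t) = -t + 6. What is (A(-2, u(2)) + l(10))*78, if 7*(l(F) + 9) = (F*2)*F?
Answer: 15600/7 ≈ 2228.6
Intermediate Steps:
R(t) = 6 - t
u(g) = 1
l(F) = -9 + 2*F²/7 (l(F) = -9 + ((F*2)*F)/7 = -9 + ((2*F)*F)/7 = -9 + (2*F²)/7 = -9 + 2*F²/7)
A(U, w) = 5 + w*U² (A(U, w) = (U*U)*w + (6 - 1*1) = U²*w + (6 - 1) = w*U² + 5 = 5 + w*U²)
(A(-2, u(2)) + l(10))*78 = ((5 + 1*(-2)²) + (-9 + (2/7)*10²))*78 = ((5 + 1*4) + (-9 + (2/7)*100))*78 = ((5 + 4) + (-9 + 200/7))*78 = (9 + 137/7)*78 = (200/7)*78 = 15600/7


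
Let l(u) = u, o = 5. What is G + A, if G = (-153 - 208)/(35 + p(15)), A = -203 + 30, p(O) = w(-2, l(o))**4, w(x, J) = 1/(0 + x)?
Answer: -102829/561 ≈ -183.30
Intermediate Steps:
w(x, J) = 1/x
p(O) = 1/16 (p(O) = (1/(-2))**4 = (-1/2)**4 = 1/16)
A = -173
G = -5776/561 (G = (-153 - 208)/(35 + 1/16) = -361/561/16 = -361*16/561 = -5776/561 ≈ -10.296)
G + A = -5776/561 - 173 = -102829/561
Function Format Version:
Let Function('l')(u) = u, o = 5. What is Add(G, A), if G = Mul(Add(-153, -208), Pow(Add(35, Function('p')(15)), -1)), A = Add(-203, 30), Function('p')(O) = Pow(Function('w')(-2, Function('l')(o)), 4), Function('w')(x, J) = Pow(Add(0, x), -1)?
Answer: Rational(-102829, 561) ≈ -183.30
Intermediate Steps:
Function('w')(x, J) = Pow(x, -1)
Function('p')(O) = Rational(1, 16) (Function('p')(O) = Pow(Pow(-2, -1), 4) = Pow(Rational(-1, 2), 4) = Rational(1, 16))
A = -173
G = Rational(-5776, 561) (G = Mul(Add(-153, -208), Pow(Add(35, Rational(1, 16)), -1)) = Mul(-361, Pow(Rational(561, 16), -1)) = Mul(-361, Rational(16, 561)) = Rational(-5776, 561) ≈ -10.296)
Add(G, A) = Add(Rational(-5776, 561), -173) = Rational(-102829, 561)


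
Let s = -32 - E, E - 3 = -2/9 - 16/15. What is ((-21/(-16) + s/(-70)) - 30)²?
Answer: 505221002521/635040000 ≈ 795.57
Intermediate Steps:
E = 77/45 (E = 3 + (-2/9 - 16/15) = 3 - 58/45 = 77/45 ≈ 1.7111)
s = -1517/45 (s = -32 - 1*77/45 = -32 - 77/45 = -1517/45 ≈ -33.711)
((-21/(-16) + s/(-70)) - 30)² = ((-21/(-16) - 1517/45/(-70)) - 30)² = ((-21*(-1/16) - 1517/45*(-1/70)) - 30)² = ((21/16 + 1517/3150) - 30)² = (45211/25200 - 30)² = (-710789/25200)² = 505221002521/635040000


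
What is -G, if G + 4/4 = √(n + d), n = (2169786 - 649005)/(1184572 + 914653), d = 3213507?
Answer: 1 - 2*√141611110272891366/419845 ≈ -1791.6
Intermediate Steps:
n = 1520781/2099225 ≈ 0.72445
G = -1 + 2*√141611110272891366/419845 (G = -1 + √(1520781/2099225 + 3213507) = -1 + √(6745875752856/2099225) = -1 + 2*√141611110272891366/419845 ≈ 1791.6)
-G = -(-1 + 2*√141611110272891366/419845) = 1 - 2*√141611110272891366/419845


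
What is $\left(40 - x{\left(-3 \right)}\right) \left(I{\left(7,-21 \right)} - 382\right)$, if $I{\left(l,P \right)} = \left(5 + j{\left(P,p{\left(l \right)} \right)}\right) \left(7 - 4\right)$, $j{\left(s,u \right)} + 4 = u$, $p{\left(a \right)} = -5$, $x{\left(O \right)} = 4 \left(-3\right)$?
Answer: $-20488$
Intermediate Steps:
$x{\left(O \right)} = -12$
$j{\left(s,u \right)} = -4 + u$
$I{\left(l,P \right)} = -12$ ($I{\left(l,P \right)} = \left(5 - 9\right) \left(7 - 4\right) = \left(5 - 9\right) 3 = \left(-4\right) 3 = -12$)
$\left(40 - x{\left(-3 \right)}\right) \left(I{\left(7,-21 \right)} - 382\right) = \left(40 - -12\right) \left(-12 - 382\right) = \left(40 + 12\right) \left(-394\right) = 52 \left(-394\right) = -20488$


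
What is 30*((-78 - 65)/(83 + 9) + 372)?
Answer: 511215/46 ≈ 11113.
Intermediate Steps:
30*((-78 - 65)/(83 + 9) + 372) = 30*(-143/92 + 372) = 30*(34081/92) = 511215/46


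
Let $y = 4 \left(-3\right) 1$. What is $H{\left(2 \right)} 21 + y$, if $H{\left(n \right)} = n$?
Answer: $30$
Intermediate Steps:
$y = -12$ ($y = \left(-12\right) 1 = -12$)
$H{\left(2 \right)} 21 + y = 2 \cdot 21 - 12 = 42 - 12 = 30$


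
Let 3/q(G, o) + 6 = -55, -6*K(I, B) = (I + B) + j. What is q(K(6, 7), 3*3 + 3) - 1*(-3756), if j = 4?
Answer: 229113/61 ≈ 3755.9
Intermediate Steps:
K(I, B) = -2/3 - B/6 - I/6 (K(I, B) = -((I + B) + 4)/6 = -((B + I) + 4)/6 = -(4 + B + I)/6 = -2/3 - B/6 - I/6)
q(G, o) = -3/61 (q(G, o) = 3/(-6 - 55) = 3/(-61) = 3*(-1/61) = -3/61)
q(K(6, 7), 3*3 + 3) - 1*(-3756) = -3/61 - 1*(-3756) = -3/61 + 3756 = 229113/61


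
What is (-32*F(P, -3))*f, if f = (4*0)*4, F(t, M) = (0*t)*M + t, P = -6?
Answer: 0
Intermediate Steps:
F(t, M) = t (F(t, M) = 0*M + t = 0 + t = t)
f = 0 (f = 0*4 = 0)
(-32*F(P, -3))*f = -32*(-6)*0 = 192*0 = 0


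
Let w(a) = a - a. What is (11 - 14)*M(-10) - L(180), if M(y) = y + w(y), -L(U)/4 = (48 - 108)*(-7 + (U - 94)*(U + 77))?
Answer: -5302770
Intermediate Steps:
L(U) = -1680 + 240*(-94 + U)*(77 + U) (L(U) = -4*(48 - 108)*(-7 + (U - 94)*(U + 77)) = -(-240)*(-7 + (-94 + U)*(77 + U)) = -4*(420 - 60*(-94 + U)*(77 + U)) = -1680 + 240*(-94 + U)*(77 + U))
w(a) = 0
M(y) = y (M(y) = y + 0 = y)
(11 - 14)*M(-10) - L(180) = (11 - 14)*(-10) - (-1738800 - 4080*180 + 240*180²) = -3*(-10) - (-1738800 - 734400 + 240*32400) = 30 - (-1738800 - 734400 + 7776000) = 30 - 1*5302800 = 30 - 5302800 = -5302770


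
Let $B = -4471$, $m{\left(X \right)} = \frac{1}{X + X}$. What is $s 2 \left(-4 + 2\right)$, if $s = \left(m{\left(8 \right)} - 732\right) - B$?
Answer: $- \frac{59825}{4} \approx -14956.0$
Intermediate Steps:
$m{\left(X \right)} = \frac{1}{2 X}$
$s = \frac{59825}{16}$ ($s = \left(\frac{1}{2 \cdot 8} - 732\right) - -4471 = \left(\frac{1}{2} \cdot \frac{1}{8} - 732\right) + 4471 = \left(\frac{1}{16} - 732\right) + 4471 = - \frac{11711}{16} + 4471 = \frac{59825}{16} \approx 3739.1$)
$s 2 \left(-4 + 2\right) = \frac{59825 \cdot 2 \left(-4 + 2\right)}{16} = \frac{59825 \cdot 2 \left(-2\right)}{16} = \frac{59825}{16} \left(-4\right) = - \frac{59825}{4}$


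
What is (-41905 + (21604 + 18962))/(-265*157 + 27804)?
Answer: 1339/13801 ≈ 0.097022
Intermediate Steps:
(-41905 + (21604 + 18962))/(-265*157 + 27804) = (-41905 + 40566)/(-41605 + 27804) = -1339/(-13801) = -1339*(-1/13801) = 1339/13801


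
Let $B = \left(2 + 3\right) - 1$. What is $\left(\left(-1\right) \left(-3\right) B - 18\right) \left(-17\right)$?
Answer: $102$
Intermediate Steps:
$B = 4$ ($B = 5 - 1 = 4$)
$\left(\left(-1\right) \left(-3\right) B - 18\right) \left(-17\right) = \left(\left(-1\right) \left(-3\right) 4 - 18\right) \left(-17\right) = \left(3 \cdot 4 - 18\right) \left(-17\right) = \left(12 - 18\right) \left(-17\right) = \left(-6\right) \left(-17\right) = 102$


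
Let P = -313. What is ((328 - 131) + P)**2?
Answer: 13456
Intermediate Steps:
((328 - 131) + P)**2 = ((328 - 131) - 313)**2 = (197 - 313)**2 = (-116)**2 = 13456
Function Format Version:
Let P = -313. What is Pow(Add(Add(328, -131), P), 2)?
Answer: 13456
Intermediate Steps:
Pow(Add(Add(328, -131), P), 2) = Pow(Add(Add(328, -131), -313), 2) = Pow(Add(197, -313), 2) = Pow(-116, 2) = 13456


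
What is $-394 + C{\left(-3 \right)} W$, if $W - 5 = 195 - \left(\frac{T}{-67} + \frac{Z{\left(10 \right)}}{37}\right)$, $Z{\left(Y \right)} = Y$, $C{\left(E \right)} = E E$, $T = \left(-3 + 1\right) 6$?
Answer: $\frac{3475448}{2479} \approx 1402.0$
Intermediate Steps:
$T = -12$ ($T = \left(-2\right) 6 = -12$)
$C{\left(E \right)} = E^{2}$
$W = \frac{494686}{2479}$ ($W = 5 - \left(-195 + \frac{10}{37} + \frac{12}{67}\right) = 5 + \left(195 - \left(\frac{12}{67} + \frac{10}{37}\right)\right) = 5 + \left(195 - \frac{1114}{2479}\right) = 5 + \frac{482291}{2479} = \frac{494686}{2479} \approx 199.55$)
$-394 + C{\left(-3 \right)} W = -394 + \left(-3\right)^{2} \cdot \frac{494686}{2479} = -394 + 9 \cdot \frac{494686}{2479} = -394 + \frac{4452174}{2479} = \frac{3475448}{2479}$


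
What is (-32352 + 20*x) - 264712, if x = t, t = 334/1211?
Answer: -359737824/1211 ≈ -2.9706e+5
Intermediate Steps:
t = 334/1211 (t = 334*(1/1211) = 334/1211 ≈ 0.27580)
x = 334/1211 ≈ 0.27580
(-32352 + 20*x) - 264712 = (-32352 + 20*(334/1211)) - 264712 = (-32352 + 6680/1211) - 264712 = -39171592/1211 - 264712 = -359737824/1211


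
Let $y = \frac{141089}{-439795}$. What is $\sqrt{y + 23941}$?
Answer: $\frac{\sqrt{4630597599483770}}{439795} \approx 154.73$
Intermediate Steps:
$y = - \frac{141089}{439795}$ ($y = 141089 \left(- \frac{1}{439795}\right) = - \frac{141089}{439795} \approx -0.32081$)
$\sqrt{y + 23941} = \sqrt{- \frac{141089}{439795} + 23941} = \sqrt{\frac{10528991006}{439795}} = \frac{\sqrt{4630597599483770}}{439795}$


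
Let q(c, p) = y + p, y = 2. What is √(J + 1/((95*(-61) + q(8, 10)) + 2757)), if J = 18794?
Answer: √172090565718/3026 ≈ 137.09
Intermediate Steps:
q(c, p) = 2 + p
√(J + 1/((95*(-61) + q(8, 10)) + 2757)) = √(18794 + 1/((95*(-61) + (2 + 10)) + 2757)) = √(18794 + 1/((-5795 + 12) + 2757)) = √(18794 + 1/(-5783 + 2757)) = √(18794 + 1/(-3026)) = √(18794 - 1/3026) = √(56870643/3026) = √172090565718/3026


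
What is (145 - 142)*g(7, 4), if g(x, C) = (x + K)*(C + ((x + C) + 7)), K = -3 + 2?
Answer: 396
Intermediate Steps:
K = -1
g(x, C) = (-1 + x)*(7 + x + 2*C) (g(x, C) = (x - 1)*(C + ((x + C) + 7)) = (-1 + x)*(C + ((C + x) + 7)) = (-1 + x)*(C + (7 + C + x)) = (-1 + x)*(7 + x + 2*C))
(145 - 142)*g(7, 4) = (145 - 142)*(-7 + 7² - 2*4 + 6*7 + 2*4*7) = 3*(-7 + 49 - 8 + 42 + 56) = 3*132 = 396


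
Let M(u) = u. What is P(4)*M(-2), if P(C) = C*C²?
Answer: -128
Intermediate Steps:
P(C) = C³
P(4)*M(-2) = 4³*(-2) = 64*(-2) = -128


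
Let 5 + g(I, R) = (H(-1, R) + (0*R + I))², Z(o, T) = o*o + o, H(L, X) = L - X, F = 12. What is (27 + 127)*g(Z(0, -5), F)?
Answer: 25256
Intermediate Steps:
Z(o, T) = o + o² (Z(o, T) = o² + o = o + o²)
g(I, R) = -5 + (-1 + I - R)² (g(I, R) = -5 + ((-1 - R) + (0*R + I))² = -5 + ((-1 - R) + (0 + I))² = -5 + ((-1 - R) + I)² = -5 + (-1 + I - R)²)
(27 + 127)*g(Z(0, -5), F) = (27 + 127)*(-5 + (1 + 12 - 0*(1 + 0))²) = 154*(-5 + (1 + 12 - 0)²) = 154*(-5 + (1 + 12 - 1*0)²) = 154*(-5 + (1 + 12 + 0)²) = 154*(-5 + 13²) = 154*(-5 + 169) = 154*164 = 25256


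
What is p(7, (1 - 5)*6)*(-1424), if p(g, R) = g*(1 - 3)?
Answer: 19936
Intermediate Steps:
p(g, R) = -2*g (p(g, R) = g*(-2) = -2*g)
p(7, (1 - 5)*6)*(-1424) = -2*7*(-1424) = -14*(-1424) = 19936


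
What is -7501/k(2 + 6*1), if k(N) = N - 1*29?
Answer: 7501/21 ≈ 357.19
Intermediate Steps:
k(N) = -29 + N (k(N) = N - 29 = -29 + N)
-7501/k(2 + 6*1) = -7501/(-29 + (2 + 6*1)) = -7501/(-29 + (2 + 6)) = -7501/(-29 + 8) = -7501/(-21) = -7501*(-1/21) = 7501/21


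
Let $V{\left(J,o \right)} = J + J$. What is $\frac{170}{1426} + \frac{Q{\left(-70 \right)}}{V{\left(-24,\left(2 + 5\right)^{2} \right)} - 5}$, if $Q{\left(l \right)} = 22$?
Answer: $- \frac{11181}{37789} \approx -0.29588$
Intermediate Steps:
$V{\left(J,o \right)} = 2 J$
$\frac{170}{1426} + \frac{Q{\left(-70 \right)}}{V{\left(-24,\left(2 + 5\right)^{2} \right)} - 5} = \frac{170}{1426} + \frac{22}{2 \left(-24\right) - 5} = 170 \cdot \frac{1}{1426} + \frac{22}{-48 - 5} = \frac{85}{713} + \frac{22}{-53} = \frac{85}{713} + 22 \left(- \frac{1}{53}\right) = \frac{85}{713} - \frac{22}{53} = - \frac{11181}{37789}$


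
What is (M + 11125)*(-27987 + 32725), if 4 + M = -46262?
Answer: -166498058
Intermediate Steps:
M = -46266 (M = -4 - 46262 = -46266)
(M + 11125)*(-27987 + 32725) = (-46266 + 11125)*(-27987 + 32725) = -35141*4738 = -166498058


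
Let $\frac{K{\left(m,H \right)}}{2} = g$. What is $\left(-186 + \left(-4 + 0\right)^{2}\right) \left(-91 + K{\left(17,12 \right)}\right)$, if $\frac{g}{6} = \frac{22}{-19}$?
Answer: $\frac{338810}{19} \approx 17832.0$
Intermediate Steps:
$g = - \frac{132}{19}$ ($g = 6 \frac{22}{-19} = 6 \cdot 22 \left(- \frac{1}{19}\right) = 6 \left(- \frac{22}{19}\right) = - \frac{132}{19} \approx -6.9474$)
$K{\left(m,H \right)} = - \frac{264}{19}$ ($K{\left(m,H \right)} = 2 \left(- \frac{132}{19}\right) = - \frac{264}{19}$)
$\left(-186 + \left(-4 + 0\right)^{2}\right) \left(-91 + K{\left(17,12 \right)}\right) = \left(-186 + \left(-4 + 0\right)^{2}\right) \left(-91 - \frac{264}{19}\right) = \left(-186 + \left(-4\right)^{2}\right) \left(- \frac{1993}{19}\right) = \left(-186 + 16\right) \left(- \frac{1993}{19}\right) = \left(-170\right) \left(- \frac{1993}{19}\right) = \frac{338810}{19}$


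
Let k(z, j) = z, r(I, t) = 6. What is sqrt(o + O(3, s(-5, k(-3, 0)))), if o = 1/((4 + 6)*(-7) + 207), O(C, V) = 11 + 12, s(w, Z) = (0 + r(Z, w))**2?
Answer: 4*sqrt(26989)/137 ≈ 4.7966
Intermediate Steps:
s(w, Z) = 36 (s(w, Z) = (0 + 6)**2 = 6**2 = 36)
O(C, V) = 23
o = 1/137 (o = 1/(10*(-7) + 207) = 1/(-70 + 207) = 1/137 ≈ 0.0072993)
sqrt(o + O(3, s(-5, k(-3, 0)))) = sqrt(1/137 + 23) = sqrt(3152/137) = 4*sqrt(26989)/137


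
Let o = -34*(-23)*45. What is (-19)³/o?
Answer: -6859/35190 ≈ -0.19491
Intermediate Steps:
o = 35190 (o = 782*45 = 35190)
(-19)³/o = (-19)³/35190 = -6859*1/35190 = -6859/35190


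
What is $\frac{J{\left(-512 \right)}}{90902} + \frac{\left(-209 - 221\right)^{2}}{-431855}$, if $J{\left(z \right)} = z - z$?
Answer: $- \frac{36980}{86371} \approx -0.42815$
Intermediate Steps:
$J{\left(z \right)} = 0$
$\frac{J{\left(-512 \right)}}{90902} + \frac{\left(-209 - 221\right)^{2}}{-431855} = \frac{0}{90902} + \frac{\left(-209 - 221\right)^{2}}{-431855} = 0 \cdot \frac{1}{90902} + \left(-430\right)^{2} \left(- \frac{1}{431855}\right) = 0 + 184900 \left(- \frac{1}{431855}\right) = 0 - \frac{36980}{86371} = - \frac{36980}{86371}$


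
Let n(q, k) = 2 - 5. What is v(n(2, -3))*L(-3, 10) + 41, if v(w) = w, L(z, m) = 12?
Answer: 5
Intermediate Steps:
n(q, k) = -3
v(n(2, -3))*L(-3, 10) + 41 = -3*12 + 41 = -36 + 41 = 5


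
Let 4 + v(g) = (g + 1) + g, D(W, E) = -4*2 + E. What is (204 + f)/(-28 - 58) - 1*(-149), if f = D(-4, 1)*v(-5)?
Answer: 12519/86 ≈ 145.57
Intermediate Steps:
D(W, E) = -8 + E
v(g) = -3 + 2*g (v(g) = -4 + ((g + 1) + g) = -4 + ((1 + g) + g) = -4 + (1 + 2*g) = -3 + 2*g)
f = 91 (f = (-8 + 1)*(-3 + 2*(-5)) = -7*(-3 - 10) = -7*(-13) = 91)
(204 + f)/(-28 - 58) - 1*(-149) = (204 + 91)/(-28 - 58) - 1*(-149) = 295/(-86) + 149 = 295*(-1/86) + 149 = -295/86 + 149 = 12519/86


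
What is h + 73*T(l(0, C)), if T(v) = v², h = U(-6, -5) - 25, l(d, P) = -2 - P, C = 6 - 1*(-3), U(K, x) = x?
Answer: 8803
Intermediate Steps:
C = 9 (C = 6 + 3 = 9)
h = -30 (h = -5 - 25 = -30)
h + 73*T(l(0, C)) = -30 + 73*(-2 - 1*9)² = -30 + 73*(-2 - 9)² = -30 + 73*(-11)² = -30 + 73*121 = -30 + 8833 = 8803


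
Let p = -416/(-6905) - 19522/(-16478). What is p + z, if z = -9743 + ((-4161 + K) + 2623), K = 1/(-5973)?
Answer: -348447769957783/30891430185 ≈ -11280.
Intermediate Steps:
K = -1/5973 ≈ -0.00016742
p = 70827129/56890295 (p = -416*(-1/6905) - 19522*(-1/16478) = 416/6905 + 9761/8239 = 70827129/56890295 ≈ 1.2450)
z = -67381414/5973 (z = -9743 + ((-4161 - 1/5973) + 2623) = -9743 + (-24853654/5973 + 2623) = -9743 - 9186475/5973 = -67381414/5973 ≈ -11281.)
p + z = 70827129/56890295 - 67381414/5973 = -348447769957783/30891430185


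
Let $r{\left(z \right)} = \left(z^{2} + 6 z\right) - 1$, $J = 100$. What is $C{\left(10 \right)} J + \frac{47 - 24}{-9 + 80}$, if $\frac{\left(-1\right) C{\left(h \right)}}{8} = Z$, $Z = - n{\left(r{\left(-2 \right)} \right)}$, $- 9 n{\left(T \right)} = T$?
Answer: $\frac{56823}{71} \approx 800.32$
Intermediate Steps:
$r{\left(z \right)} = -1 + z^{2} + 6 z$
$n{\left(T \right)} = - \frac{T}{9}$
$Z = -1$ ($Z = - \frac{\left(-1\right) \left(-1 + \left(-2\right)^{2} + 6 \left(-2\right)\right)}{9} = - \frac{\left(-1\right) \left(-1 + 4 - 12\right)}{9} = - \frac{\left(-1\right) \left(-9\right)}{9} = \left(-1\right) 1 = -1$)
$C{\left(h \right)} = 8$ ($C{\left(h \right)} = \left(-8\right) \left(-1\right) = 8$)
$C{\left(10 \right)} J + \frac{47 - 24}{-9 + 80} = 8 \cdot 100 + \frac{47 - 24}{-9 + 80} = 800 + \frac{23}{71} = \frac{56823}{71}$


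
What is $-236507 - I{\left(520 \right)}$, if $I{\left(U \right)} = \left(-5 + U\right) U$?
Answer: $-504307$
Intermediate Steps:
$I{\left(U \right)} = U \left(-5 + U\right)$
$-236507 - I{\left(520 \right)} = -236507 - 520 \left(-5 + 520\right) = -236507 - 520 \cdot 515 = -236507 - 267800 = -504307$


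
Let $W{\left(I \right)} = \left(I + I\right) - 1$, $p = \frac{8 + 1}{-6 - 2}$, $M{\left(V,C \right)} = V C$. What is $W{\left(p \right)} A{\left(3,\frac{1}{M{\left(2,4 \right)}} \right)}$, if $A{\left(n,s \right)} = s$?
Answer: $- \frac{13}{32} \approx -0.40625$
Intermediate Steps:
$M{\left(V,C \right)} = C V$
$p = - \frac{9}{8}$ ($p = \frac{9}{-8} = 9 \left(- \frac{1}{8}\right) = - \frac{9}{8} \approx -1.125$)
$W{\left(I \right)} = -1 + 2 I$ ($W{\left(I \right)} = 2 I - 1 = -1 + 2 I$)
$W{\left(p \right)} A{\left(3,\frac{1}{M{\left(2,4 \right)}} \right)} = \frac{-1 + 2 \left(- \frac{9}{8}\right)}{4 \cdot 2} = \frac{-1 - \frac{9}{4}}{8} = \left(- \frac{13}{4}\right) \frac{1}{8} = - \frac{13}{32}$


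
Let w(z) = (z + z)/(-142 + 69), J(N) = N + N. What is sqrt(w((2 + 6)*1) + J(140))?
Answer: 2*sqrt(372738)/73 ≈ 16.727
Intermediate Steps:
J(N) = 2*N
w(z) = -2*z/73 (w(z) = (2*z)/(-73) = (2*z)*(-1/73) = -2*z/73)
sqrt(w((2 + 6)*1) + J(140)) = sqrt(-2*(2 + 6)/73 + 2*140) = sqrt(-16/73 + 280) = sqrt(20424/73) = 2*sqrt(372738)/73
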